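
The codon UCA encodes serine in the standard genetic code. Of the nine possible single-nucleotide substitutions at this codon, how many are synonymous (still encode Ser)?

3

Position 1: none → 0 synonymous.
Position 2: none → 0 synonymous.
Position 3: UCU, UCC, UCG → 3 synonymous.
Total: 0 + 0 + 3 = 3.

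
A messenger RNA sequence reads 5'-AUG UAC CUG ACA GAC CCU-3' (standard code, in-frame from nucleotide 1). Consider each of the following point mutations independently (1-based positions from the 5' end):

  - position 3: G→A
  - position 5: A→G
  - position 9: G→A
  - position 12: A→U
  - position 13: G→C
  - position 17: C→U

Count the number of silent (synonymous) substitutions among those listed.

Codon 1: AUG (Met) → AUA (Ile) — missense.
Codon 2: UAC (Tyr) → UGC (Cys) — missense.
Codon 3: CUG (Leu) → CUA (Leu) — synonymous.
Codon 4: ACA (Thr) → ACU (Thr) — synonymous.
Codon 5: GAC (Asp) → CAC (His) — missense.
Codon 6: CCU (Pro) → CUU (Leu) — missense.
Synonymous: 2 of 6.

2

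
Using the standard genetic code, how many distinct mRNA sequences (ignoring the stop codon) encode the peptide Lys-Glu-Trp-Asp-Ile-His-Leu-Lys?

576

Lys: 2 codons.
Glu: 2 codons.
Trp: 1 codon.
Asp: 2 codons.
Ile: 3 codons.
His: 2 codons.
Leu: 6 codons.
Lys: 2 codons.
2 × 2 × 1 × 2 × 3 × 2 × 6 × 2 = 576.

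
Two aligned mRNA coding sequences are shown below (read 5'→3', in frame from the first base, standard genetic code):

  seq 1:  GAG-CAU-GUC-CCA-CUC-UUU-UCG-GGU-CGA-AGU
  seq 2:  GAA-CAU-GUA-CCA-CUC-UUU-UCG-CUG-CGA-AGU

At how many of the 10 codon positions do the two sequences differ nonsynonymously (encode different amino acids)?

1

Codon 1: GAG Glu / GAA Glu — synonymous.
Codon 2: CAU His / CAU His — identical.
Codon 3: GUC Val / GUA Val — synonymous.
Codon 4: CCA Pro / CCA Pro — identical.
Codon 5: CUC Leu / CUC Leu — identical.
Codon 6: UUU Phe / UUU Phe — identical.
Codon 7: UCG Ser / UCG Ser — identical.
Codon 8: GGU Gly / CUG Leu — nonsynonymous.
Codon 9: CGA Arg / CGA Arg — identical.
Codon 10: AGU Ser / AGU Ser — identical.
Nonsynonymous differences: 1.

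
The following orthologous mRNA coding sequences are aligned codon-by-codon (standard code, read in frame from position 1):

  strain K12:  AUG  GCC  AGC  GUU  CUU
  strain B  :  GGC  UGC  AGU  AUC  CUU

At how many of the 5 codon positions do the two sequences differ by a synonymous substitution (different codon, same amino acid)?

Codon 1: AUG Met / GGC Gly — nonsynonymous.
Codon 2: GCC Ala / UGC Cys — nonsynonymous.
Codon 3: AGC Ser / AGU Ser — synonymous.
Codon 4: GUU Val / AUC Ile — nonsynonymous.
Codon 5: CUU Leu / CUU Leu — identical.
Synonymous differences: 1.

1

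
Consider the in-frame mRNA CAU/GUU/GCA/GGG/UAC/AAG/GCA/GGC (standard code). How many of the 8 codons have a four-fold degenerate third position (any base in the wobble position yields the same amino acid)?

Codon 1 CAU (His): third position 2-fold.
Codon 2 GUU (Val): third position 4-fold.
Codon 3 GCA (Ala): third position 4-fold.
Codon 4 GGG (Gly): third position 4-fold.
Codon 5 UAC (Tyr): third position 2-fold.
Codon 6 AAG (Lys): third position 2-fold.
Codon 7 GCA (Ala): third position 4-fold.
Codon 8 GGC (Gly): third position 4-fold.
Four-fold degenerate third positions: 5.

5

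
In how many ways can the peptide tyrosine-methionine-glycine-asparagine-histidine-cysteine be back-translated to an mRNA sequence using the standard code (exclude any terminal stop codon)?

64

Tyr: 2 codons.
Met: 1 codon.
Gly: 4 codons.
Asn: 2 codons.
His: 2 codons.
Cys: 2 codons.
2 × 1 × 4 × 2 × 2 × 2 = 64.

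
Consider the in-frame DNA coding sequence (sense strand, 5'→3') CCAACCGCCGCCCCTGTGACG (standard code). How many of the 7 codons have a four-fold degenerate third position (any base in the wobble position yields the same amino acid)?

7

Codon 1 CCA (Pro): third position 4-fold.
Codon 2 ACC (Thr): third position 4-fold.
Codon 3 GCC (Ala): third position 4-fold.
Codon 4 GCC (Ala): third position 4-fold.
Codon 5 CCT (Pro): third position 4-fold.
Codon 6 GTG (Val): third position 4-fold.
Codon 7 ACG (Thr): third position 4-fold.
Four-fold degenerate third positions: 7.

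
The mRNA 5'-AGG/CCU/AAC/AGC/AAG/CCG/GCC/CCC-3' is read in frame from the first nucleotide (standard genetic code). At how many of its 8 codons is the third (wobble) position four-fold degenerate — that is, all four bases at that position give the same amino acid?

4

Codon 1 AGG (Arg): third position 2-fold.
Codon 2 CCU (Pro): third position 4-fold.
Codon 3 AAC (Asn): third position 2-fold.
Codon 4 AGC (Ser): third position 2-fold.
Codon 5 AAG (Lys): third position 2-fold.
Codon 6 CCG (Pro): third position 4-fold.
Codon 7 GCC (Ala): third position 4-fold.
Codon 8 CCC (Pro): third position 4-fold.
Four-fold degenerate third positions: 4.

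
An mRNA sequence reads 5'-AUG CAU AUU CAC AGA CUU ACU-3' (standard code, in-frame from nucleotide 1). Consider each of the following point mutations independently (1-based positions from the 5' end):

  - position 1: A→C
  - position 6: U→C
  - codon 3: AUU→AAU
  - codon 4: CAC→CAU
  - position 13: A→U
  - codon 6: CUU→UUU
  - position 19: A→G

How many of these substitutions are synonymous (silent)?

2

Codon 1: AUG (Met) → CUG (Leu) — missense.
Codon 2: CAU (His) → CAC (His) — synonymous.
Codon 3: AUU (Ile) → AAU (Asn) — missense.
Codon 4: CAC (His) → CAU (His) — synonymous.
Codon 5: AGA (Arg) → UGA (Stop) — nonsense.
Codon 6: CUU (Leu) → UUU (Phe) — missense.
Codon 7: ACU (Thr) → GCU (Ala) — missense.
Synonymous: 2 of 7.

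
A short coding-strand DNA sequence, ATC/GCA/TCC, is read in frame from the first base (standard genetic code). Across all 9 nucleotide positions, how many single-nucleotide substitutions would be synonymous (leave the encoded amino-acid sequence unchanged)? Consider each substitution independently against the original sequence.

Codon 1 (ATC, Ile): 2 synonymous substitutions.
Codon 2 (GCA, Ala): 3 synonymous substitutions.
Codon 3 (TCC, Ser): 3 synonymous substitutions.
Total: 2 + 3 + 3 = 8.

8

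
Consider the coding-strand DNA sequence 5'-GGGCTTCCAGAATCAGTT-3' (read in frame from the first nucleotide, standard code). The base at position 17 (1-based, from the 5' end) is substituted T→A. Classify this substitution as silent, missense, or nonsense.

missense

Position 17 falls in codon 6: GTT → Val.
After the substitution the codon is GAT → Asp.
Val ≠ Asp, so this is a missense mutation.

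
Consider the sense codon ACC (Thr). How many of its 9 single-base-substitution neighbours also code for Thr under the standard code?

Position 1: none → 0 synonymous.
Position 2: none → 0 synonymous.
Position 3: ACU, ACA, ACG → 3 synonymous.
Total: 0 + 0 + 3 = 3.

3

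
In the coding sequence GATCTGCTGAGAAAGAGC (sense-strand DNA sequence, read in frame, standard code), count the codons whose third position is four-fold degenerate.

Codon 1 GAT (Asp): third position 2-fold.
Codon 2 CTG (Leu): third position 4-fold.
Codon 3 CTG (Leu): third position 4-fold.
Codon 4 AGA (Arg): third position 2-fold.
Codon 5 AAG (Lys): third position 2-fold.
Codon 6 AGC (Ser): third position 2-fold.
Four-fold degenerate third positions: 2.

2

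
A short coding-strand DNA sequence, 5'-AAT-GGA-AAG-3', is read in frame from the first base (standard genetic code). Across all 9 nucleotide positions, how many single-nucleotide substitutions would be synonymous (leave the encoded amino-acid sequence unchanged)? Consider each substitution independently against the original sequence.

Codon 1 (AAT, Asn): 1 synonymous substitution.
Codon 2 (GGA, Gly): 3 synonymous substitutions.
Codon 3 (AAG, Lys): 1 synonymous substitution.
Total: 1 + 3 + 1 = 5.

5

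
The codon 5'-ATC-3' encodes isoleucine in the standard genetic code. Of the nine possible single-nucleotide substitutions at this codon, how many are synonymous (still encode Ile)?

Position 1: none → 0 synonymous.
Position 2: none → 0 synonymous.
Position 3: ATT, ATA → 2 synonymous.
Total: 0 + 0 + 2 = 2.

2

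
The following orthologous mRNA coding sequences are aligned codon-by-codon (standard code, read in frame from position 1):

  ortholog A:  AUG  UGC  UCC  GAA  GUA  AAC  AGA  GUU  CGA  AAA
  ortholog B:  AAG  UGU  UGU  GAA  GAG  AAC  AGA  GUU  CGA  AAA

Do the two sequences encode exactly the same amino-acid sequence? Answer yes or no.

no

Codon 1: AUG Met / AAG Lys — nonsynonymous.
Codon 2: UGC Cys / UGU Cys — synonymous.
Codon 3: UCC Ser / UGU Cys — nonsynonymous.
Codon 4: GAA Glu / GAA Glu — identical.
Codon 5: GUA Val / GAG Glu — nonsynonymous.
Codon 6: AAC Asn / AAC Asn — identical.
Codon 7: AGA Arg / AGA Arg — identical.
Codon 8: GUU Val / GUU Val — identical.
Codon 9: CGA Arg / CGA Arg — identical.
Codon 10: AAA Lys / AAA Lys — identical.
Nonsynonymous differences: 3 → different protein.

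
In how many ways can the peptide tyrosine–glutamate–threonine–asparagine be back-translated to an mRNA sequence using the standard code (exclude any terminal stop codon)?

Tyr: 2 codons.
Glu: 2 codons.
Thr: 4 codons.
Asn: 2 codons.
2 × 2 × 4 × 2 = 32.

32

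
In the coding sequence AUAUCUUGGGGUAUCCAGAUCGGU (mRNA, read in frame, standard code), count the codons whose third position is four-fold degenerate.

Codon 1 AUA (Ile): third position 3-fold.
Codon 2 UCU (Ser): third position 4-fold.
Codon 3 UGG (Trp): third position 1-fold.
Codon 4 GGU (Gly): third position 4-fold.
Codon 5 AUC (Ile): third position 3-fold.
Codon 6 CAG (Gln): third position 2-fold.
Codon 7 AUC (Ile): third position 3-fold.
Codon 8 GGU (Gly): third position 4-fold.
Four-fold degenerate third positions: 3.

3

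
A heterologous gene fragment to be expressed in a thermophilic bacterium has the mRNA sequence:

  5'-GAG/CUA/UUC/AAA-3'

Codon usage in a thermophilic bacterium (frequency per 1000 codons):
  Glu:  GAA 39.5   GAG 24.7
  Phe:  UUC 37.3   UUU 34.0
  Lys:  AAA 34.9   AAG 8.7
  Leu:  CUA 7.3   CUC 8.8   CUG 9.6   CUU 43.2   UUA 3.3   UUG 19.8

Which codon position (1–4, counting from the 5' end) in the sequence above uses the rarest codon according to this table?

2

Codon 1 GAG (Glu): 24.7 per 1000.
Codon 2 CUA (Leu): 7.3 per 1000.
Codon 3 UUC (Phe): 37.3 per 1000.
Codon 4 AAA (Lys): 34.9 per 1000.
Lowest frequency is 7.3 at codon 2.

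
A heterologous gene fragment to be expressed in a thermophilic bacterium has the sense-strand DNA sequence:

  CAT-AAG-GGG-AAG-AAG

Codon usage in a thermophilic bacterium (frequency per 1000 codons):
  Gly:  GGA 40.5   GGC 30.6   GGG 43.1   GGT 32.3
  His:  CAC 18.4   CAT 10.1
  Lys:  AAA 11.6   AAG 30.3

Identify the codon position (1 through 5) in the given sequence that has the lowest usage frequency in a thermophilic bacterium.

Codon 1 CAT (His): 10.1 per 1000.
Codon 2 AAG (Lys): 30.3 per 1000.
Codon 3 GGG (Gly): 43.1 per 1000.
Codon 4 AAG (Lys): 30.3 per 1000.
Codon 5 AAG (Lys): 30.3 per 1000.
Lowest frequency is 10.1 at codon 1.

1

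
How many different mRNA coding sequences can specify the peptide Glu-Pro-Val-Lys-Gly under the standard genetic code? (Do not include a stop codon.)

Glu: 2 codons.
Pro: 4 codons.
Val: 4 codons.
Lys: 2 codons.
Gly: 4 codons.
2 × 4 × 4 × 2 × 4 = 256.

256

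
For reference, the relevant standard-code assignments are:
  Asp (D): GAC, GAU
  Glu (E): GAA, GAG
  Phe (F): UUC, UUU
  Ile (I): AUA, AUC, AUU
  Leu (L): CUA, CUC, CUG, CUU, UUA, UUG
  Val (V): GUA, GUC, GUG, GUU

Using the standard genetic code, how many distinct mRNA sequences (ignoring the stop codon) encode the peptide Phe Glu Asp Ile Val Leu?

Phe: 2 codons.
Glu: 2 codons.
Asp: 2 codons.
Ile: 3 codons.
Val: 4 codons.
Leu: 6 codons.
2 × 2 × 2 × 3 × 4 × 6 = 576.

576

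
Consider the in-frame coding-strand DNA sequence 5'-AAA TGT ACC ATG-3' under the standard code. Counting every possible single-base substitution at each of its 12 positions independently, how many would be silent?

Codon 1 (AAA, Lys): 1 synonymous substitution.
Codon 2 (TGT, Cys): 1 synonymous substitution.
Codon 3 (ACC, Thr): 3 synonymous substitutions.
Codon 4 (ATG, Met): 0 synonymous substitutions.
Total: 1 + 1 + 3 + 0 = 5.

5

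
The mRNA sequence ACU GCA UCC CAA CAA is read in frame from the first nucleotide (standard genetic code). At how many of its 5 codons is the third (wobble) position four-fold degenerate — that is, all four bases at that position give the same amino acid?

3

Codon 1 ACU (Thr): third position 4-fold.
Codon 2 GCA (Ala): third position 4-fold.
Codon 3 UCC (Ser): third position 4-fold.
Codon 4 CAA (Gln): third position 2-fold.
Codon 5 CAA (Gln): third position 2-fold.
Four-fold degenerate third positions: 3.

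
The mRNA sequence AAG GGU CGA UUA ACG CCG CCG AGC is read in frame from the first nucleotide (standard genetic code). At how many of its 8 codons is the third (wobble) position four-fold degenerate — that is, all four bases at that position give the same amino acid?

Codon 1 AAG (Lys): third position 2-fold.
Codon 2 GGU (Gly): third position 4-fold.
Codon 3 CGA (Arg): third position 4-fold.
Codon 4 UUA (Leu): third position 2-fold.
Codon 5 ACG (Thr): third position 4-fold.
Codon 6 CCG (Pro): third position 4-fold.
Codon 7 CCG (Pro): third position 4-fold.
Codon 8 AGC (Ser): third position 2-fold.
Four-fold degenerate third positions: 5.

5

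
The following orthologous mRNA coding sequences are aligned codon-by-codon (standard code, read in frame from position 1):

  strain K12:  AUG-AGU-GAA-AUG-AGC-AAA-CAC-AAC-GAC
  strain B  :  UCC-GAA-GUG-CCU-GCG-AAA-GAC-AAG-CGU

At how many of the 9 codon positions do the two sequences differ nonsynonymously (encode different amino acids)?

8

Codon 1: AUG Met / UCC Ser — nonsynonymous.
Codon 2: AGU Ser / GAA Glu — nonsynonymous.
Codon 3: GAA Glu / GUG Val — nonsynonymous.
Codon 4: AUG Met / CCU Pro — nonsynonymous.
Codon 5: AGC Ser / GCG Ala — nonsynonymous.
Codon 6: AAA Lys / AAA Lys — identical.
Codon 7: CAC His / GAC Asp — nonsynonymous.
Codon 8: AAC Asn / AAG Lys — nonsynonymous.
Codon 9: GAC Asp / CGU Arg — nonsynonymous.
Nonsynonymous differences: 8.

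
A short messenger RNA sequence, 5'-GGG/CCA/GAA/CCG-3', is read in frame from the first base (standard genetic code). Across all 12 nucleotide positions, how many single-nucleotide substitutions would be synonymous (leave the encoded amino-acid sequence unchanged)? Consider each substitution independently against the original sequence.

10

Codon 1 (GGG, Gly): 3 synonymous substitutions.
Codon 2 (CCA, Pro): 3 synonymous substitutions.
Codon 3 (GAA, Glu): 1 synonymous substitution.
Codon 4 (CCG, Pro): 3 synonymous substitutions.
Total: 3 + 3 + 1 + 3 = 10.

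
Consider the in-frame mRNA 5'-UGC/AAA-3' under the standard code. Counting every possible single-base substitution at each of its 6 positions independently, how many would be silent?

Codon 1 (UGC, Cys): 1 synonymous substitution.
Codon 2 (AAA, Lys): 1 synonymous substitution.
Total: 1 + 1 = 2.

2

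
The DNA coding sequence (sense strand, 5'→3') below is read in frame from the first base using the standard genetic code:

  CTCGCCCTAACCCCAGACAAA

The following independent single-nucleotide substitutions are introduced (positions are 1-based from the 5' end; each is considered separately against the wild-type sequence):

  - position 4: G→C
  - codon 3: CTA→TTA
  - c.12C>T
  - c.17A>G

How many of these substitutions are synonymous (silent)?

2

Codon 2: GCC (Ala) → CCC (Pro) — missense.
Codon 3: CTA (Leu) → TTA (Leu) — synonymous.
Codon 4: ACC (Thr) → ACT (Thr) — synonymous.
Codon 6: GAC (Asp) → GGC (Gly) — missense.
Synonymous: 2 of 4.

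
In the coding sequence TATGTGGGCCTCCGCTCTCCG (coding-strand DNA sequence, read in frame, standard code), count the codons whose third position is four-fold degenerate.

6

Codon 1 TAT (Tyr): third position 2-fold.
Codon 2 GTG (Val): third position 4-fold.
Codon 3 GGC (Gly): third position 4-fold.
Codon 4 CTC (Leu): third position 4-fold.
Codon 5 CGC (Arg): third position 4-fold.
Codon 6 TCT (Ser): third position 4-fold.
Codon 7 CCG (Pro): third position 4-fold.
Four-fold degenerate third positions: 6.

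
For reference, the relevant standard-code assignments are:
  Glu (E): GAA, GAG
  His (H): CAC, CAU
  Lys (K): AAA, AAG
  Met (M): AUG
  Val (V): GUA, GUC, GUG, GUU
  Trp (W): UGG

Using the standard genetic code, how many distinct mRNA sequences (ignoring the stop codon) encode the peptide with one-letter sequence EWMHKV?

32

Glu: 2 codons.
Trp: 1 codon.
Met: 1 codon.
His: 2 codons.
Lys: 2 codons.
Val: 4 codons.
2 × 1 × 1 × 2 × 2 × 4 = 32.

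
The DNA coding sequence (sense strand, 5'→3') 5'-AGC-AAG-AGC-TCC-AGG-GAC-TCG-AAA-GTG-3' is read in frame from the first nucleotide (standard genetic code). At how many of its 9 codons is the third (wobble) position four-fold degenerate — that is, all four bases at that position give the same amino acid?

3

Codon 1 AGC (Ser): third position 2-fold.
Codon 2 AAG (Lys): third position 2-fold.
Codon 3 AGC (Ser): third position 2-fold.
Codon 4 TCC (Ser): third position 4-fold.
Codon 5 AGG (Arg): third position 2-fold.
Codon 6 GAC (Asp): third position 2-fold.
Codon 7 TCG (Ser): third position 4-fold.
Codon 8 AAA (Lys): third position 2-fold.
Codon 9 GTG (Val): third position 4-fold.
Four-fold degenerate third positions: 3.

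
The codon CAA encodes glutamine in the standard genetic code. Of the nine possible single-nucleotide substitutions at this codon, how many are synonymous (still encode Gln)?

Position 1: none → 0 synonymous.
Position 2: none → 0 synonymous.
Position 3: CAG → 1 synonymous.
Total: 0 + 0 + 1 = 1.

1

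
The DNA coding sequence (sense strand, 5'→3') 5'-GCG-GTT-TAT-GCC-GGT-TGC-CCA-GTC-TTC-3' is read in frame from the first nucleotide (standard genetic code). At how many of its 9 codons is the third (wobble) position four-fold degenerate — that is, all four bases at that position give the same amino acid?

6

Codon 1 GCG (Ala): third position 4-fold.
Codon 2 GTT (Val): third position 4-fold.
Codon 3 TAT (Tyr): third position 2-fold.
Codon 4 GCC (Ala): third position 4-fold.
Codon 5 GGT (Gly): third position 4-fold.
Codon 6 TGC (Cys): third position 2-fold.
Codon 7 CCA (Pro): third position 4-fold.
Codon 8 GTC (Val): third position 4-fold.
Codon 9 TTC (Phe): third position 2-fold.
Four-fold degenerate third positions: 6.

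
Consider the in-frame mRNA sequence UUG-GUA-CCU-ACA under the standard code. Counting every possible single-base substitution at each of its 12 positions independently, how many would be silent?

Codon 1 (UUG, Leu): 2 synonymous substitutions.
Codon 2 (GUA, Val): 3 synonymous substitutions.
Codon 3 (CCU, Pro): 3 synonymous substitutions.
Codon 4 (ACA, Thr): 3 synonymous substitutions.
Total: 2 + 3 + 3 + 3 = 11.

11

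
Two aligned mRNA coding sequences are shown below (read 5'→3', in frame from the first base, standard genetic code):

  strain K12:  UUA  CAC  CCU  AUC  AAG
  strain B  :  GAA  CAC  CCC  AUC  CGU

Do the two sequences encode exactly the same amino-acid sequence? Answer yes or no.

Codon 1: UUA Leu / GAA Glu — nonsynonymous.
Codon 2: CAC His / CAC His — identical.
Codon 3: CCU Pro / CCC Pro — synonymous.
Codon 4: AUC Ile / AUC Ile — identical.
Codon 5: AAG Lys / CGU Arg — nonsynonymous.
Nonsynonymous differences: 2 → different protein.

no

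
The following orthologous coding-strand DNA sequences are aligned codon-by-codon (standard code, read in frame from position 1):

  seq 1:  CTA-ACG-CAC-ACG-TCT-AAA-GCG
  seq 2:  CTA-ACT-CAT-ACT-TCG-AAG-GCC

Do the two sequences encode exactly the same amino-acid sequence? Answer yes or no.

Codon 1: CTA Leu / CTA Leu — identical.
Codon 2: ACG Thr / ACT Thr — synonymous.
Codon 3: CAC His / CAT His — synonymous.
Codon 4: ACG Thr / ACT Thr — synonymous.
Codon 5: TCT Ser / TCG Ser — synonymous.
Codon 6: AAA Lys / AAG Lys — synonymous.
Codon 7: GCG Ala / GCC Ala — synonymous.
Nonsynonymous differences: 0 → same protein.

yes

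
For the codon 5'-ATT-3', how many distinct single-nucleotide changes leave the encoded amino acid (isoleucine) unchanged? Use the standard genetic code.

Position 1: none → 0 synonymous.
Position 2: none → 0 synonymous.
Position 3: ATC, ATA → 2 synonymous.
Total: 0 + 0 + 2 = 2.

2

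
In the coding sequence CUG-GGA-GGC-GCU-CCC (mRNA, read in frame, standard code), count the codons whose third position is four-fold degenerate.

Codon 1 CUG (Leu): third position 4-fold.
Codon 2 GGA (Gly): third position 4-fold.
Codon 3 GGC (Gly): third position 4-fold.
Codon 4 GCU (Ala): third position 4-fold.
Codon 5 CCC (Pro): third position 4-fold.
Four-fold degenerate third positions: 5.

5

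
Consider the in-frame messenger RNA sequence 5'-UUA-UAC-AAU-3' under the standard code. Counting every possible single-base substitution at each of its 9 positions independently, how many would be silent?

4

Codon 1 (UUA, Leu): 2 synonymous substitutions.
Codon 2 (UAC, Tyr): 1 synonymous substitution.
Codon 3 (AAU, Asn): 1 synonymous substitution.
Total: 2 + 1 + 1 = 4.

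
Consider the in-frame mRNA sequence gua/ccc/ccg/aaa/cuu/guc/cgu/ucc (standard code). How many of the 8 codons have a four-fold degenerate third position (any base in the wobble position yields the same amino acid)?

Codon 1 GUA (Val): third position 4-fold.
Codon 2 CCC (Pro): third position 4-fold.
Codon 3 CCG (Pro): third position 4-fold.
Codon 4 AAA (Lys): third position 2-fold.
Codon 5 CUU (Leu): third position 4-fold.
Codon 6 GUC (Val): third position 4-fold.
Codon 7 CGU (Arg): third position 4-fold.
Codon 8 UCC (Ser): third position 4-fold.
Four-fold degenerate third positions: 7.

7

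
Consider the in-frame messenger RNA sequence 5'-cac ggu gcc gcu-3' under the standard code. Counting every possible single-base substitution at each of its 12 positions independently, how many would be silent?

Codon 1 (CAC, His): 1 synonymous substitution.
Codon 2 (GGU, Gly): 3 synonymous substitutions.
Codon 3 (GCC, Ala): 3 synonymous substitutions.
Codon 4 (GCU, Ala): 3 synonymous substitutions.
Total: 1 + 3 + 3 + 3 = 10.

10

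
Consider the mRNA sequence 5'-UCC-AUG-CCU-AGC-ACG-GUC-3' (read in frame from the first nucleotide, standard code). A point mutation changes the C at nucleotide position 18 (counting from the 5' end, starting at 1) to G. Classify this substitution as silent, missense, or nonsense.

silent

Position 18 falls in codon 6: GUC → Val.
After the substitution the codon is GUG → Val.
Both encode Val, so the change is synonymous.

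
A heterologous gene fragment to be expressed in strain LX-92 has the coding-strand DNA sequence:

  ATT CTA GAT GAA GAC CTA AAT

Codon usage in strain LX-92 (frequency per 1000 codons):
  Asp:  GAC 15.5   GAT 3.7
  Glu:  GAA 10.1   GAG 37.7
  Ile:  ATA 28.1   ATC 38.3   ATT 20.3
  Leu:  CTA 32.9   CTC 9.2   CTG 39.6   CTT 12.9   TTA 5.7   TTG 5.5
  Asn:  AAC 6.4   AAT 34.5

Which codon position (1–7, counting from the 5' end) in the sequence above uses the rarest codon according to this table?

3

Codon 1 ATT (Ile): 20.3 per 1000.
Codon 2 CTA (Leu): 32.9 per 1000.
Codon 3 GAT (Asp): 3.7 per 1000.
Codon 4 GAA (Glu): 10.1 per 1000.
Codon 5 GAC (Asp): 15.5 per 1000.
Codon 6 CTA (Leu): 32.9 per 1000.
Codon 7 AAT (Asn): 34.5 per 1000.
Lowest frequency is 3.7 at codon 3.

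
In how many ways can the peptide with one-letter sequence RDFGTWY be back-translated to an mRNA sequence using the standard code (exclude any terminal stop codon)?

768

Arg: 6 codons.
Asp: 2 codons.
Phe: 2 codons.
Gly: 4 codons.
Thr: 4 codons.
Trp: 1 codon.
Tyr: 2 codons.
6 × 2 × 2 × 4 × 4 × 1 × 2 = 768.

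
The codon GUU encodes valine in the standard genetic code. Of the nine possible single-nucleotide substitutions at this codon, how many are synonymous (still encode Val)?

Position 1: none → 0 synonymous.
Position 2: none → 0 synonymous.
Position 3: GUC, GUA, GUG → 3 synonymous.
Total: 0 + 0 + 3 = 3.

3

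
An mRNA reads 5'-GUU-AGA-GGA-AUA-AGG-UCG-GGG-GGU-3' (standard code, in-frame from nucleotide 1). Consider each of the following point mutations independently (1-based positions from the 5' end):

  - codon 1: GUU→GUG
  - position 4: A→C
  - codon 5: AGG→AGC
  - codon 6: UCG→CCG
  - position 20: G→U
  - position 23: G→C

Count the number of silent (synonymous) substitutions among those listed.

Codon 1: GUU (Val) → GUG (Val) — synonymous.
Codon 2: AGA (Arg) → CGA (Arg) — synonymous.
Codon 5: AGG (Arg) → AGC (Ser) — missense.
Codon 6: UCG (Ser) → CCG (Pro) — missense.
Codon 7: GGG (Gly) → GUG (Val) — missense.
Codon 8: GGU (Gly) → GCU (Ala) — missense.
Synonymous: 2 of 6.

2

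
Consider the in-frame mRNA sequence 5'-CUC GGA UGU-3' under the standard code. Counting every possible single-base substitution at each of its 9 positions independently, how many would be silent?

Codon 1 (CUC, Leu): 3 synonymous substitutions.
Codon 2 (GGA, Gly): 3 synonymous substitutions.
Codon 3 (UGU, Cys): 1 synonymous substitution.
Total: 3 + 3 + 1 = 7.

7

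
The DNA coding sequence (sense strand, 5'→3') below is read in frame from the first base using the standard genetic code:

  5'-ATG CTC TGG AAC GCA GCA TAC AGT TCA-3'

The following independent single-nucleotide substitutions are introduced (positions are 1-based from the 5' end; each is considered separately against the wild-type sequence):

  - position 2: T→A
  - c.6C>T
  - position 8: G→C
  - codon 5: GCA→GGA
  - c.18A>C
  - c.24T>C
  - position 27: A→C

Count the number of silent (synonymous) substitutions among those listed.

4

Codon 1: ATG (Met) → AAG (Lys) — missense.
Codon 2: CTC (Leu) → CTT (Leu) — synonymous.
Codon 3: TGG (Trp) → TCG (Ser) — missense.
Codon 5: GCA (Ala) → GGA (Gly) — missense.
Codon 6: GCA (Ala) → GCC (Ala) — synonymous.
Codon 8: AGT (Ser) → AGC (Ser) — synonymous.
Codon 9: TCA (Ser) → TCC (Ser) — synonymous.
Synonymous: 4 of 7.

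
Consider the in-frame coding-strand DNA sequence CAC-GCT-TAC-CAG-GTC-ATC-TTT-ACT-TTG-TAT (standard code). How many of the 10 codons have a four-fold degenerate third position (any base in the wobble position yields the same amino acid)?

Codon 1 CAC (His): third position 2-fold.
Codon 2 GCT (Ala): third position 4-fold.
Codon 3 TAC (Tyr): third position 2-fold.
Codon 4 CAG (Gln): third position 2-fold.
Codon 5 GTC (Val): third position 4-fold.
Codon 6 ATC (Ile): third position 3-fold.
Codon 7 TTT (Phe): third position 2-fold.
Codon 8 ACT (Thr): third position 4-fold.
Codon 9 TTG (Leu): third position 2-fold.
Codon 10 TAT (Tyr): third position 2-fold.
Four-fold degenerate third positions: 3.

3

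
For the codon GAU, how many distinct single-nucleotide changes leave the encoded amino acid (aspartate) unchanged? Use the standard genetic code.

1

Position 1: none → 0 synonymous.
Position 2: none → 0 synonymous.
Position 3: GAC → 1 synonymous.
Total: 0 + 0 + 1 = 1.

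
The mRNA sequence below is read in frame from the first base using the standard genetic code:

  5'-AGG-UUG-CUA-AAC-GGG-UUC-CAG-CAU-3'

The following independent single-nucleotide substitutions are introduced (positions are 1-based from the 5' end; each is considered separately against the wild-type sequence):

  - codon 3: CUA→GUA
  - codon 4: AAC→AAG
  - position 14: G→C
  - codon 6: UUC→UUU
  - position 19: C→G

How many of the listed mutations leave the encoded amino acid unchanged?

Codon 3: CUA (Leu) → GUA (Val) — missense.
Codon 4: AAC (Asn) → AAG (Lys) — missense.
Codon 5: GGG (Gly) → GCG (Ala) — missense.
Codon 6: UUC (Phe) → UUU (Phe) — synonymous.
Codon 7: CAG (Gln) → GAG (Glu) — missense.
Synonymous: 1 of 5.

1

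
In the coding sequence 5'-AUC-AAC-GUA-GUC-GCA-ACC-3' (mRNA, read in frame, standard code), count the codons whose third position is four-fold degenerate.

4

Codon 1 AUC (Ile): third position 3-fold.
Codon 2 AAC (Asn): third position 2-fold.
Codon 3 GUA (Val): third position 4-fold.
Codon 4 GUC (Val): third position 4-fold.
Codon 5 GCA (Ala): third position 4-fold.
Codon 6 ACC (Thr): third position 4-fold.
Four-fold degenerate third positions: 4.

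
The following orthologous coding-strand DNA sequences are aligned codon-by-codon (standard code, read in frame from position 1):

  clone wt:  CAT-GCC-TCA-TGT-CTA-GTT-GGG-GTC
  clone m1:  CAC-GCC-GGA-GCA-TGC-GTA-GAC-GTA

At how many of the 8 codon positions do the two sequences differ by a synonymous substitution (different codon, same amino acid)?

Codon 1: CAT His / CAC His — synonymous.
Codon 2: GCC Ala / GCC Ala — identical.
Codon 3: TCA Ser / GGA Gly — nonsynonymous.
Codon 4: TGT Cys / GCA Ala — nonsynonymous.
Codon 5: CTA Leu / TGC Cys — nonsynonymous.
Codon 6: GTT Val / GTA Val — synonymous.
Codon 7: GGG Gly / GAC Asp — nonsynonymous.
Codon 8: GTC Val / GTA Val — synonymous.
Synonymous differences: 3.

3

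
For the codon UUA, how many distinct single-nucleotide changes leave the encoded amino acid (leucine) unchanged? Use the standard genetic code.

Position 1: CUA → 1 synonymous.
Position 2: none → 0 synonymous.
Position 3: UUG → 1 synonymous.
Total: 1 + 0 + 1 = 2.

2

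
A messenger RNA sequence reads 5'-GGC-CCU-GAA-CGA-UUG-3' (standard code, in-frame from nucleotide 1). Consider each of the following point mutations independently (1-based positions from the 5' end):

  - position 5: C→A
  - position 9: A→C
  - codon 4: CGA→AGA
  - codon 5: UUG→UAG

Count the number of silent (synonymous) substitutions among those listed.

1

Codon 2: CCU (Pro) → CAU (His) — missense.
Codon 3: GAA (Glu) → GAC (Asp) — missense.
Codon 4: CGA (Arg) → AGA (Arg) — synonymous.
Codon 5: UUG (Leu) → UAG (Stop) — nonsense.
Synonymous: 1 of 4.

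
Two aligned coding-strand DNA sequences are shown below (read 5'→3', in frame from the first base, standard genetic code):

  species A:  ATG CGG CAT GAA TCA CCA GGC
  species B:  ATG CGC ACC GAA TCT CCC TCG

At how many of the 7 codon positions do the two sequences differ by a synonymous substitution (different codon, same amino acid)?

3

Codon 1: ATG Met / ATG Met — identical.
Codon 2: CGG Arg / CGC Arg — synonymous.
Codon 3: CAT His / ACC Thr — nonsynonymous.
Codon 4: GAA Glu / GAA Glu — identical.
Codon 5: TCA Ser / TCT Ser — synonymous.
Codon 6: CCA Pro / CCC Pro — synonymous.
Codon 7: GGC Gly / TCG Ser — nonsynonymous.
Synonymous differences: 3.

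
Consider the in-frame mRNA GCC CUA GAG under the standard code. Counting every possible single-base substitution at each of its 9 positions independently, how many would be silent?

8

Codon 1 (GCC, Ala): 3 synonymous substitutions.
Codon 2 (CUA, Leu): 4 synonymous substitutions.
Codon 3 (GAG, Glu): 1 synonymous substitution.
Total: 3 + 4 + 1 = 8.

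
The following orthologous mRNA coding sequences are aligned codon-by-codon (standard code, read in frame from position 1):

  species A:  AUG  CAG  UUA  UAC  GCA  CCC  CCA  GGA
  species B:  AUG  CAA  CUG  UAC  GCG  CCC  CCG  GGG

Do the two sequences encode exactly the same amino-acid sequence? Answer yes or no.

Codon 1: AUG Met / AUG Met — identical.
Codon 2: CAG Gln / CAA Gln — synonymous.
Codon 3: UUA Leu / CUG Leu — synonymous.
Codon 4: UAC Tyr / UAC Tyr — identical.
Codon 5: GCA Ala / GCG Ala — synonymous.
Codon 6: CCC Pro / CCC Pro — identical.
Codon 7: CCA Pro / CCG Pro — synonymous.
Codon 8: GGA Gly / GGG Gly — synonymous.
Nonsynonymous differences: 0 → same protein.

yes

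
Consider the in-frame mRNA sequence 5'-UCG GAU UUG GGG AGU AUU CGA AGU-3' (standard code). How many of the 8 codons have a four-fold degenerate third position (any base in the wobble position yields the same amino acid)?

Codon 1 UCG (Ser): third position 4-fold.
Codon 2 GAU (Asp): third position 2-fold.
Codon 3 UUG (Leu): third position 2-fold.
Codon 4 GGG (Gly): third position 4-fold.
Codon 5 AGU (Ser): third position 2-fold.
Codon 6 AUU (Ile): third position 3-fold.
Codon 7 CGA (Arg): third position 4-fold.
Codon 8 AGU (Ser): third position 2-fold.
Four-fold degenerate third positions: 3.

3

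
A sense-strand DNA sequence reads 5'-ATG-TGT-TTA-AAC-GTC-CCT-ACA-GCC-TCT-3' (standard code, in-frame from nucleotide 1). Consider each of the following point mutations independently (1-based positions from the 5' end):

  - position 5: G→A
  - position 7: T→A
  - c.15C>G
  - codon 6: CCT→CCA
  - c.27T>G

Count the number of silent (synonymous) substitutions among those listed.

3

Codon 2: TGT (Cys) → TAT (Tyr) — missense.
Codon 3: TTA (Leu) → ATA (Ile) — missense.
Codon 5: GTC (Val) → GTG (Val) — synonymous.
Codon 6: CCT (Pro) → CCA (Pro) — synonymous.
Codon 9: TCT (Ser) → TCG (Ser) — synonymous.
Synonymous: 3 of 5.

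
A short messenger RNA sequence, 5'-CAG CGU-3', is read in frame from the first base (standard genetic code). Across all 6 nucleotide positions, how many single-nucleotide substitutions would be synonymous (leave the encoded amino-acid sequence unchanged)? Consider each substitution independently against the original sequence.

4

Codon 1 (CAG, Gln): 1 synonymous substitution.
Codon 2 (CGU, Arg): 3 synonymous substitutions.
Total: 1 + 3 = 4.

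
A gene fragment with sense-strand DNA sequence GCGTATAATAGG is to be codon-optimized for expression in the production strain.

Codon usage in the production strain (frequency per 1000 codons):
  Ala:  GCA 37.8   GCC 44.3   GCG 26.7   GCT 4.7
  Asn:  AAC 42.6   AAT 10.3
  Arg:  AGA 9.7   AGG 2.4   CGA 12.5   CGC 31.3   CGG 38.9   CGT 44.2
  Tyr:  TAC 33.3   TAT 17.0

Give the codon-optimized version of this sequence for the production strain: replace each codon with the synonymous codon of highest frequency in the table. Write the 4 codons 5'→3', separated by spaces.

Codon 1 (Ala): best is GCC at 44.3.
Codon 2 (Tyr): best is TAC at 33.3.
Codon 3 (Asn): best is AAC at 42.6.
Codon 4 (Arg): best is CGT at 44.2.

GCC TAC AAC CGT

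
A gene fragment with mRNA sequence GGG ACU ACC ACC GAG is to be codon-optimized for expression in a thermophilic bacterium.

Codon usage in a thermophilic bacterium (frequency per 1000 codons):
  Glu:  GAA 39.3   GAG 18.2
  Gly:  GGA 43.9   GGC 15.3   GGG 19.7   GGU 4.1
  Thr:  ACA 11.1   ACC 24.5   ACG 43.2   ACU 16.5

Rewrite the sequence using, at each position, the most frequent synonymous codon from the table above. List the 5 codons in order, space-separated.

GGA ACG ACG ACG GAA

Codon 1 (Gly): best is GGA at 43.9.
Codon 2 (Thr): best is ACG at 43.2.
Codon 3 (Thr): best is ACG at 43.2.
Codon 4 (Thr): best is ACG at 43.2.
Codon 5 (Glu): best is GAA at 39.3.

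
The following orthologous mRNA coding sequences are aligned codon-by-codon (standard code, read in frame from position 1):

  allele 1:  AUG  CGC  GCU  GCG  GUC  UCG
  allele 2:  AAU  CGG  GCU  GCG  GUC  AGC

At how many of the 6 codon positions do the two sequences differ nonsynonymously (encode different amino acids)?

1

Codon 1: AUG Met / AAU Asn — nonsynonymous.
Codon 2: CGC Arg / CGG Arg — synonymous.
Codon 3: GCU Ala / GCU Ala — identical.
Codon 4: GCG Ala / GCG Ala — identical.
Codon 5: GUC Val / GUC Val — identical.
Codon 6: UCG Ser / AGC Ser — synonymous.
Nonsynonymous differences: 1.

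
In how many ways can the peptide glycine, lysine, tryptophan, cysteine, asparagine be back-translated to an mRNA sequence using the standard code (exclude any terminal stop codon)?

Gly: 4 codons.
Lys: 2 codons.
Trp: 1 codon.
Cys: 2 codons.
Asn: 2 codons.
4 × 2 × 1 × 2 × 2 = 32.

32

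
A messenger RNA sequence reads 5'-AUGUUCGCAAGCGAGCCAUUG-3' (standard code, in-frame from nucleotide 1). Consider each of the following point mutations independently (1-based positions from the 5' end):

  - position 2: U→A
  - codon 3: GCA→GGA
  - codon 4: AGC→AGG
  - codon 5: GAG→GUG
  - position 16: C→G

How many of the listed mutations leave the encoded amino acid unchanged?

0

Codon 1: AUG (Met) → AAG (Lys) — missense.
Codon 3: GCA (Ala) → GGA (Gly) — missense.
Codon 4: AGC (Ser) → AGG (Arg) — missense.
Codon 5: GAG (Glu) → GUG (Val) — missense.
Codon 6: CCA (Pro) → GCA (Ala) — missense.
Synonymous: 0 of 5.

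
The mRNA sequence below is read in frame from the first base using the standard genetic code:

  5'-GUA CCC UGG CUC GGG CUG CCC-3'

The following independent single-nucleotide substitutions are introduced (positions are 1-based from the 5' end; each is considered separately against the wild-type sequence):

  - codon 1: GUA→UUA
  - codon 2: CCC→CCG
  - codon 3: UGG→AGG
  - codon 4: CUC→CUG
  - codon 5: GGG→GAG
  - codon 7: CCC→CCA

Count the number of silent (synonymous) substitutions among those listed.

Codon 1: GUA (Val) → UUA (Leu) — missense.
Codon 2: CCC (Pro) → CCG (Pro) — synonymous.
Codon 3: UGG (Trp) → AGG (Arg) — missense.
Codon 4: CUC (Leu) → CUG (Leu) — synonymous.
Codon 5: GGG (Gly) → GAG (Glu) — missense.
Codon 7: CCC (Pro) → CCA (Pro) — synonymous.
Synonymous: 3 of 6.

3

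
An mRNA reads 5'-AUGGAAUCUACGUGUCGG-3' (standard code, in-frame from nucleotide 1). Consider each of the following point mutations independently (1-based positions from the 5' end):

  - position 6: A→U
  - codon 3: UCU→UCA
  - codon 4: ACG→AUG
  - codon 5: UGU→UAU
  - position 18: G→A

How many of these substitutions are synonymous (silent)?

Codon 2: GAA (Glu) → GAU (Asp) — missense.
Codon 3: UCU (Ser) → UCA (Ser) — synonymous.
Codon 4: ACG (Thr) → AUG (Met) — missense.
Codon 5: UGU (Cys) → UAU (Tyr) — missense.
Codon 6: CGG (Arg) → CGA (Arg) — synonymous.
Synonymous: 2 of 5.

2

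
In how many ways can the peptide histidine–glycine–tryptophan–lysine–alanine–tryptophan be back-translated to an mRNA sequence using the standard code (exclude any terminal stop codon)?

His: 2 codons.
Gly: 4 codons.
Trp: 1 codon.
Lys: 2 codons.
Ala: 4 codons.
Trp: 1 codon.
2 × 4 × 1 × 2 × 4 × 1 = 64.

64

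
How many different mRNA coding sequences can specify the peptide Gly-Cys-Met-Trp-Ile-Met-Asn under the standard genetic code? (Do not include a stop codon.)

48

Gly: 4 codons.
Cys: 2 codons.
Met: 1 codon.
Trp: 1 codon.
Ile: 3 codons.
Met: 1 codon.
Asn: 2 codons.
4 × 2 × 1 × 1 × 3 × 1 × 2 = 48.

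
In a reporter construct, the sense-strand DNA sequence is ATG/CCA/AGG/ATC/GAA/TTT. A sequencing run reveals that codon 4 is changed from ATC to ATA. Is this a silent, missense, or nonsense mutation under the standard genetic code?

silent

Position 12 falls in codon 4: ATC → Ile.
After the substitution the codon is ATA → Ile.
Both encode Ile, so the change is synonymous.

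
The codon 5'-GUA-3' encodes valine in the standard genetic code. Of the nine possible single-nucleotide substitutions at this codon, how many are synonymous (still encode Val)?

3

Position 1: none → 0 synonymous.
Position 2: none → 0 synonymous.
Position 3: GUU, GUC, GUG → 3 synonymous.
Total: 0 + 0 + 3 = 3.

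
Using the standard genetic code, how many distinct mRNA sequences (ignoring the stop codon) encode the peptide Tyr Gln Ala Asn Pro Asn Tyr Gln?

Tyr: 2 codons.
Gln: 2 codons.
Ala: 4 codons.
Asn: 2 codons.
Pro: 4 codons.
Asn: 2 codons.
Tyr: 2 codons.
Gln: 2 codons.
2 × 2 × 4 × 2 × 4 × 2 × 2 × 2 = 1024.

1024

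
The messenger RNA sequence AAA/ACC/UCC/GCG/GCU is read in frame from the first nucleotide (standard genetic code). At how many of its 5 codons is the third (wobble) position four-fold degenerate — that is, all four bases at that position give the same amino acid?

Codon 1 AAA (Lys): third position 2-fold.
Codon 2 ACC (Thr): third position 4-fold.
Codon 3 UCC (Ser): third position 4-fold.
Codon 4 GCG (Ala): third position 4-fold.
Codon 5 GCU (Ala): third position 4-fold.
Four-fold degenerate third positions: 4.

4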